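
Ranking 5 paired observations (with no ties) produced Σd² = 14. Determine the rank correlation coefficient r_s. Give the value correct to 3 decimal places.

0.300

ρ = 1 − 6Σd² / [n(n²−1)] = 1 − 6×14 / (5×24)
  = 1 − 84/120 = 1 − 0.7000 ≈ 0.300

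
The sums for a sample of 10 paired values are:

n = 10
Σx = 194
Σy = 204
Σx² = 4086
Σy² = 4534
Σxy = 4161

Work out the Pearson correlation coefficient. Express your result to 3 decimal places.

r = (nΣxy − ΣxΣy) / √[(nΣx² − (Σx)²)(nΣy² − (Σy)²)]
Numerator: 10×4161 − 194×204 = 2034
Denominator: √[(40860 − 37636)(45340 − 41616)] = √[3224 × 3724] = 3464.9929
r = 2034 / 3464.9929 ≈ 0.587

0.587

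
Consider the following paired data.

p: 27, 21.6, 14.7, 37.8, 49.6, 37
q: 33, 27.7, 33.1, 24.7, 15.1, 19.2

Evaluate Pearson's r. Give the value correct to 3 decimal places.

-0.890

n = 6, Σp = 187.7, Σq = 152.8, Σp² = 6669.65, Σq² = 4158.64, Σpq = 4368.91
nΣpq − ΣpΣq = 26213.46 − 28680.56 = -2467.1
nΣp² − (Σp)² = 40017.9 − 35231.29 = 4786.61; nΣq² − (Σq)² = 24951.84 − 23347.84 = 1604
r = -2467.1 / √(4786.61 × 1604) = -2467.1 / 2770.8703 ≈ -0.890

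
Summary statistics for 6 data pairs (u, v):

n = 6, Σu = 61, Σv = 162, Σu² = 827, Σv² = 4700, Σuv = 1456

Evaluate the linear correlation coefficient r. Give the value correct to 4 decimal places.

r = (nΣuv − ΣuΣv) / √[(nΣu² − (Σu)²)(nΣv² − (Σv)²)]
Numerator: 6×1456 − 61×162 = -1146
Denominator: √[(4962 − 3721)(28200 − 26244)] = √[1241 × 1956] = 1558.0103
r = -1146 / 1558.0103 ≈ -0.7356

-0.7356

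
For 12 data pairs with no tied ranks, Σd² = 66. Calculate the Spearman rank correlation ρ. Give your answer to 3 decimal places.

ρ = 1 − 6Σd² / [n(n²−1)] = 1 − 6×66 / (12×143)
  = 1 − 396/1716 = 1 − 0.2308 ≈ 0.769

0.769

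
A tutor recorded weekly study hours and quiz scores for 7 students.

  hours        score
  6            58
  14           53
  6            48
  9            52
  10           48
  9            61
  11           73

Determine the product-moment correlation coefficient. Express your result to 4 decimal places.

0.1921

n = 7, Σx = 65, Σy = 393, Σx² = 651, Σy² = 22535, Σxy = 3678
nΣxy − ΣxΣy = 25746 − 25545 = 201
nΣx² − (Σx)² = 4557 − 4225 = 332; nΣy² − (Σy)² = 157745 − 154449 = 3296
r = 201 / √(332 × 3296) = 201 / 1046.0746 ≈ 0.1921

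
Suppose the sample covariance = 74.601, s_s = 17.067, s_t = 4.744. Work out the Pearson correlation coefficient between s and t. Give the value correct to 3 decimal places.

r = Cov(s,t) / (s_s · s_t) = 74.601 / (17.067 × 4.744)
  = 74.601 / 80.9658 ≈ 0.921

0.921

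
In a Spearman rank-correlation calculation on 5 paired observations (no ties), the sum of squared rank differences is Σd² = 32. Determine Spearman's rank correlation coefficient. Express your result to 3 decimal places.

-0.600

ρ = 1 − 6Σd² / [n(n²−1)] = 1 − 6×32 / (5×24)
  = 1 − 192/120 = 1 − 1.6000 ≈ -0.600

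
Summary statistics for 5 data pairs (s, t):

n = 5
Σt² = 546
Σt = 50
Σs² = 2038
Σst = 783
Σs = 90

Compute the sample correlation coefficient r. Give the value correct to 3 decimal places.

-0.844

r = (nΣst − ΣsΣt) / √[(nΣs² − (Σs)²)(nΣt² − (Σt)²)]
Numerator: 5×783 − 90×50 = -585
Denominator: √[(10190 − 8100)(2730 − 2500)] = √[2090 × 230] = 693.3253
r = -585 / 693.3253 ≈ -0.844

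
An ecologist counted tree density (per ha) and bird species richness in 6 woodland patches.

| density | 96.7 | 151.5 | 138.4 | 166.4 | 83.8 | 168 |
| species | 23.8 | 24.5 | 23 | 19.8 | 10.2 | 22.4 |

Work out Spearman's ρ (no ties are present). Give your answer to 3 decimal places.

0.086

Rank density: 2, 4, 3, 5, 1, 6
Rank species: 5, 6, 4, 2, 1, 3
d = rank(density) − rank(species): -3, -2, -1, 3, 0, 3; Σd² = 32
ρ = 1 − 6Σd² / [n(n²−1)] = 1 − 6×32 / (6×35) = 1 − 192/210 ≈ 0.086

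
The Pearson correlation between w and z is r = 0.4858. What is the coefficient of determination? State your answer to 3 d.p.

r² = (0.4858)² = 0.236

0.236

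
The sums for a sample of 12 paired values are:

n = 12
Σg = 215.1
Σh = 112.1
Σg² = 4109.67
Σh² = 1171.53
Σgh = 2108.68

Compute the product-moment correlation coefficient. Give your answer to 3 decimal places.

0.559

r = (nΣgh − ΣgΣh) / √[(nΣg² − (Σg)²)(nΣh² − (Σh)²)]
Numerator: 12×2108.68 − 215.1×112.1 = 1191.45
Denominator: √[(49316.04 − 46268.01)(14058.36 − 12566.41)] = √[3048.03 × 1491.95] = 2132.4888
r = 1191.45 / 2132.4888 ≈ 0.559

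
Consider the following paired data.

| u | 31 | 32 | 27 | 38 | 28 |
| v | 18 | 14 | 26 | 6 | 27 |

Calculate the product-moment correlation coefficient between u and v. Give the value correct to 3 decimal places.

-0.975

n = 5, Σu = 156, Σv = 91, Σu² = 4942, Σv² = 1961, Σuv = 2692
nΣuv − ΣuΣv = 13460 − 14196 = -736
nΣu² − (Σu)² = 24710 − 24336 = 374; nΣv² − (Σv)² = 9805 − 8281 = 1524
r = -736 / √(374 × 1524) = -736 / 754.9675 ≈ -0.975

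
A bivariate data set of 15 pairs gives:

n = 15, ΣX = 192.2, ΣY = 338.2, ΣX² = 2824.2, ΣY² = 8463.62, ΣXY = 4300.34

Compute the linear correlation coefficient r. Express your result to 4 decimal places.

-0.0602

r = (nΣXY − ΣXΣY) / √[(nΣX² − (ΣX)²)(nΣY² − (ΣY)²)]
Numerator: 15×4300.34 − 192.2×338.2 = -496.94
Denominator: √[(42363 − 36940.84)(126954.3 − 114379.24)] = √[5422.16 × 12575.06] = 8257.3596
r = -496.94 / 8257.3596 ≈ -0.0602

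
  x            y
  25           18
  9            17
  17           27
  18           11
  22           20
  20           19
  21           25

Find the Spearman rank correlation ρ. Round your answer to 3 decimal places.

Rank x: 7, 1, 2, 3, 6, 4, 5
Rank y: 3, 2, 7, 1, 5, 4, 6
d = rank(x) − rank(y): 4, -1, -5, 2, 1, 0, -1; Σd² = 48
ρ = 1 − 6Σd² / [n(n²−1)] = 1 − 6×48 / (7×48) = 1 − 288/336 ≈ 0.143

0.143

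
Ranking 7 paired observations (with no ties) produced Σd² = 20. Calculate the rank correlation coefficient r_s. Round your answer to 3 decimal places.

ρ = 1 − 6Σd² / [n(n²−1)] = 1 − 6×20 / (7×48)
  = 1 − 120/336 = 1 − 0.3571 ≈ 0.643

0.643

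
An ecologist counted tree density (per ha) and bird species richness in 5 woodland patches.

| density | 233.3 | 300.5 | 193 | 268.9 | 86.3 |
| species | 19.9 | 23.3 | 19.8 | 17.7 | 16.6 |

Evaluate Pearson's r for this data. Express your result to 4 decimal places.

0.7064

n = 5, Σx = 1082, Σy = 97.3, Σx² = 261733.04, Σy² = 1919.79, Σxy = 21657.83
nΣxy − ΣxΣy = 108289.15 − 105278.6 = 3010.55
nΣx² − (Σx)² = 1308665.2 − 1170724 = 137941.2; nΣy² − (Σy)² = 9598.95 − 9467.29 = 131.66
r = 3010.55 / √(137941.2 × 131.66) = 3010.55 / 4261.6122 ≈ 0.7064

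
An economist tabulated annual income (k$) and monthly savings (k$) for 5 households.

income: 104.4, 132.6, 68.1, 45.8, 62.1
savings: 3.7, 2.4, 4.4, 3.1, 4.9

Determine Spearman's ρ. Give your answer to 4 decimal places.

-0.4000

Rank income: 4, 5, 3, 1, 2
Rank savings: 3, 1, 4, 2, 5
d = rank(income) − rank(savings): 1, 4, -1, -1, -3; Σd² = 28
ρ = 1 − 6Σd² / [n(n²−1)] = 1 − 6×28 / (5×24) = 1 − 168/120 ≈ -0.4000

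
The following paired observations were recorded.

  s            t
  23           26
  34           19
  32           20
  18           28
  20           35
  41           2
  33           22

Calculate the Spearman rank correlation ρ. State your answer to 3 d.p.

Rank s: 3, 6, 4, 1, 2, 7, 5
Rank t: 5, 2, 3, 6, 7, 1, 4
d = rank(s) − rank(t): -2, 4, 1, -5, -5, 6, 1; Σd² = 108
ρ = 1 − 6Σd² / [n(n²−1)] = 1 − 6×108 / (7×48) = 1 − 648/336 ≈ -0.929

-0.929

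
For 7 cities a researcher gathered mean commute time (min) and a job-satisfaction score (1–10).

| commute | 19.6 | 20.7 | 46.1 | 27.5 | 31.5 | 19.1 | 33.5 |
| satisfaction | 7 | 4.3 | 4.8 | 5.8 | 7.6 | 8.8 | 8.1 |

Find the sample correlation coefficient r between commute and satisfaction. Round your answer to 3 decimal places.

-0.267

n = 7, Σx = 198, Σy = 46.4, Σx² = 6173.42, Σy² = 324.98, Σxy = 1285.82
nΣxy − ΣxΣy = 9000.74 − 9187.2 = -186.46
nΣx² − (Σx)² = 43213.94 − 39204 = 4009.94; nΣy² − (Σy)² = 2274.86 − 2152.96 = 121.9
r = -186.46 / √(4009.94 × 121.9) = -186.46 / 699.1507 ≈ -0.267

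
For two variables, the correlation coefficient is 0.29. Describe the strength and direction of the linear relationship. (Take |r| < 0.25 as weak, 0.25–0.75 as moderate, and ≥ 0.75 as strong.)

r = 0.29 > 0 so the relationship is positive.
|r| = 0.29, which falls in the moderate range.

moderate positive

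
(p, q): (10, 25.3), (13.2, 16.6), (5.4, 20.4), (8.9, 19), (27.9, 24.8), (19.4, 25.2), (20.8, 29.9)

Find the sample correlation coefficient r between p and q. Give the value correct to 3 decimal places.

0.564

n = 7, Σp = 105.6, Σq = 161.2, Σp² = 1970.02, Σq² = 3836.9, Σpq = 2554.1
nΣpq − ΣpΣq = 17878.7 − 17022.72 = 855.98
nΣp² − (Σp)² = 13790.14 − 11151.36 = 2638.78; nΣq² − (Σq)² = 26858.3 − 25985.44 = 872.86
r = 855.98 / √(2638.78 × 872.86) = 855.98 / 1517.6579 ≈ 0.564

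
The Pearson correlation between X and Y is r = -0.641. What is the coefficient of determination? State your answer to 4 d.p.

0.4109

r² = (-0.641)² = 0.4109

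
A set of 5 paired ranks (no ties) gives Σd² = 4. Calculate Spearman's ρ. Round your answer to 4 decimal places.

0.8000

ρ = 1 − 6Σd² / [n(n²−1)] = 1 − 6×4 / (5×24)
  = 1 − 24/120 = 1 − 0.20000 ≈ 0.8000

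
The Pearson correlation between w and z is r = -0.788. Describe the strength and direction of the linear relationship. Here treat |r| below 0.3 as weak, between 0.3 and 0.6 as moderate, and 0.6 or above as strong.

strong negative

r = -0.788 < 0 so the relationship is negative.
|r| = 0.788, which falls in the strong range.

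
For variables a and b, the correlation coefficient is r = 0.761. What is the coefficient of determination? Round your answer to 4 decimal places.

r² = (0.761)² = 0.5791

0.5791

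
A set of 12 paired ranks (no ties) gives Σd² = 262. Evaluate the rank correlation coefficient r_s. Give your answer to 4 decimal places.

0.0839

ρ = 1 − 6Σd² / [n(n²−1)] = 1 − 6×262 / (12×143)
  = 1 − 1572/1716 = 1 − 0.91608 ≈ 0.0839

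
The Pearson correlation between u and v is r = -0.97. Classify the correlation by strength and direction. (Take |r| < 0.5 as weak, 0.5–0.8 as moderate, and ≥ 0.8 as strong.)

strong negative

r = -0.97 < 0 so the relationship is negative.
|r| = 0.97, which falls in the strong range.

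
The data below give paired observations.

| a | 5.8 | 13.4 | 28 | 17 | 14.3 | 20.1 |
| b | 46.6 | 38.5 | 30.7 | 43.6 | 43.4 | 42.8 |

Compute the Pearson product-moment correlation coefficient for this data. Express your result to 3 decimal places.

n = 6, Σa = 98.6, Σb = 245.6, Σa² = 1894.7, Σb² = 10212.66, Σab = 3867.88
nΣab − ΣaΣb = 23207.28 − 24216.16 = -1008.88
nΣa² − (Σa)² = 11368.2 − 9721.96 = 1646.24; nΣb² − (Σb)² = 61275.96 − 60319.36 = 956.6
r = -1008.88 / √(1646.24 × 956.6) = -1008.88 / 1254.9076 ≈ -0.804

-0.804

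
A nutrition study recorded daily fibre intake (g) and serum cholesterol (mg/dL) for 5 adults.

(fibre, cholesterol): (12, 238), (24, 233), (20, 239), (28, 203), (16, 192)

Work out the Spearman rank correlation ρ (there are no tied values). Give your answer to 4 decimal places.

-0.2000

Rank fibre: 1, 4, 3, 5, 2
Rank cholesterol: 4, 3, 5, 2, 1
d = rank(fibre) − rank(cholesterol): -3, 1, -2, 3, 1; Σd² = 24
ρ = 1 − 6Σd² / [n(n²−1)] = 1 − 6×24 / (5×24) = 1 − 144/120 ≈ -0.2000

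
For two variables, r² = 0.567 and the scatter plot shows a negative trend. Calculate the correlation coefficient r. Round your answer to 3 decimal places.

|r| = √0.567 = 0.753
The association is negative, so r = −0.753.

-0.753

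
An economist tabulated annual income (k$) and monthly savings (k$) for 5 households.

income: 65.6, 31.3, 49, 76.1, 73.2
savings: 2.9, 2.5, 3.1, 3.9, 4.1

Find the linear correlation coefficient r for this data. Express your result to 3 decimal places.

n = 5, Σx = 295.2, Σy = 16.5, Σx² = 18833.5, Σy² = 56.29, Σxy = 1017.3
nΣxy − ΣxΣy = 5086.5 − 4870.8 = 215.7
nΣx² − (Σx)² = 94167.5 − 87143.04 = 7024.46; nΣy² − (Σy)² = 281.45 − 272.25 = 9.2
r = 215.7 / √(7024.46 × 9.2) = 215.7 / 254.2145 ≈ 0.848

0.848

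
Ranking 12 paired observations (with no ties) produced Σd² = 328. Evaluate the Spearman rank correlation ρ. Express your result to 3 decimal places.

ρ = 1 − 6Σd² / [n(n²−1)] = 1 − 6×328 / (12×143)
  = 1 − 1968/1716 = 1 − 1.1469 ≈ -0.147

-0.147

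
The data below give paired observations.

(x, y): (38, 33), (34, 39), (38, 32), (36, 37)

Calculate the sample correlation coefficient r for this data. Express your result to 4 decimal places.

-0.9747

n = 4, Σx = 146, Σy = 141, Σx² = 5340, Σy² = 5003, Σxy = 5128
nΣxy − ΣxΣy = 20512 − 20586 = -74
nΣx² − (Σx)² = 21360 − 21316 = 44; nΣy² − (Σy)² = 20012 − 19881 = 131
r = -74 / √(44 × 131) = -74 / 75.9210 ≈ -0.9747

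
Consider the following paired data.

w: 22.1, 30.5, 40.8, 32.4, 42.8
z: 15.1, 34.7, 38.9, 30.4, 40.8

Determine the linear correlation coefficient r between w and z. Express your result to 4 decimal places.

0.9288

n = 5, Σw = 168.6, Σz = 159.9, Σw² = 5964.9, Σz² = 5534.11, Σwz = 5710.38
nΣwz − ΣwΣz = 28551.9 − 26959.14 = 1592.76
nΣw² − (Σw)² = 29824.5 − 28425.96 = 1398.54; nΣz² − (Σz)² = 27670.55 − 25568.01 = 2102.54
r = 1592.76 / √(1398.54 × 2102.54) = 1592.76 / 1714.7846 ≈ 0.9288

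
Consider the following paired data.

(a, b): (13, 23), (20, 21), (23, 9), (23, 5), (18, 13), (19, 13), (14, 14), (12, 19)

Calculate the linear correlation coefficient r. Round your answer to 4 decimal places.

n = 8, Σa = 142, Σb = 117, Σa² = 2652, Σb² = 1971, Σab = 1946
nΣab − ΣaΣb = 15568 − 16614 = -1046
nΣa² − (Σa)² = 21216 − 20164 = 1052; nΣb² − (Σb)² = 15768 − 13689 = 2079
r = -1046 / √(1052 × 2079) = -1046 / 1478.8874 ≈ -0.7073

-0.7073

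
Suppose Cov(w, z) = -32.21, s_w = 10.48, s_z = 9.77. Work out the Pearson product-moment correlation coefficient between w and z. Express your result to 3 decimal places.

-0.315

r = Cov(w,z) / (s_w · s_z) = -32.21 / (10.48 × 9.77)
  = -32.21 / 102.3896 ≈ -0.315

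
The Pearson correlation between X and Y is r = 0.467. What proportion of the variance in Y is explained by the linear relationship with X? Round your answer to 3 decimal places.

0.218

r² = (0.467)² = 0.218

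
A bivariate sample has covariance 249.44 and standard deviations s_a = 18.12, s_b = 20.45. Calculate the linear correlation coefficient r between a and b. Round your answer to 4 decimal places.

0.6732

r = Cov(a,b) / (s_a · s_b) = 249.44 / (18.12 × 20.45)
  = 249.44 / 370.5540 ≈ 0.6732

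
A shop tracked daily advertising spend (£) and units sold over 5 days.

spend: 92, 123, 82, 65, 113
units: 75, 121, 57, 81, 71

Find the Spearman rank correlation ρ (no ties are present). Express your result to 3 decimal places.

Rank spend: 3, 5, 2, 1, 4
Rank units: 3, 5, 1, 4, 2
d = rank(spend) − rank(units): 0, 0, 1, -3, 2; Σd² = 14
ρ = 1 − 6Σd² / [n(n²−1)] = 1 − 6×14 / (5×24) = 1 − 84/120 ≈ 0.300

0.300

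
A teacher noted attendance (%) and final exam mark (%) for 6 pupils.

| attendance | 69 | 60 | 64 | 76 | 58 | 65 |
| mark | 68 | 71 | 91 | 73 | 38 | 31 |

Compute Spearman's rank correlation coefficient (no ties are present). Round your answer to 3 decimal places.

Rank attendance: 5, 2, 3, 6, 1, 4
Rank mark: 3, 4, 6, 5, 2, 1
d = rank(attendance) − rank(mark): 2, -2, -3, 1, -1, 3; Σd² = 28
ρ = 1 − 6Σd² / [n(n²−1)] = 1 − 6×28 / (6×35) = 1 − 168/210 ≈ 0.200

0.200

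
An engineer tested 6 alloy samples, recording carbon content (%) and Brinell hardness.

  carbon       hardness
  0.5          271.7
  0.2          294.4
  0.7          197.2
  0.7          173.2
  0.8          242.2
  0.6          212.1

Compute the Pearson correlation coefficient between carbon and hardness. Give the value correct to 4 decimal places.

n = 6, Σx = 3.5, Σy = 1390.8, Σx² = 2.27, Σy² = 333025.58, Σxy = 775.03
nΣxy − ΣxΣy = 4650.18 − 4867.8 = -217.62
nΣx² − (Σx)² = 13.62 − 12.25 = 1.37; nΣy² − (Σy)² = 1998153.48 − 1934324.64 = 63828.84
r = -217.62 / √(1.37 × 63828.84) = -217.62 / 295.7119 ≈ -0.7359

-0.7359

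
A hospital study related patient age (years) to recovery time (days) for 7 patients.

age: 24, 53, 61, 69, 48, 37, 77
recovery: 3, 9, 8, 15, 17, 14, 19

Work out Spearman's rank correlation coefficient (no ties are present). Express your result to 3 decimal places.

0.571

Rank age: 1, 4, 5, 6, 3, 2, 7
Rank recovery: 1, 3, 2, 5, 6, 4, 7
d = rank(age) − rank(recovery): 0, 1, 3, 1, -3, -2, 0; Σd² = 24
ρ = 1 − 6Σd² / [n(n²−1)] = 1 − 6×24 / (7×48) = 1 − 144/336 ≈ 0.571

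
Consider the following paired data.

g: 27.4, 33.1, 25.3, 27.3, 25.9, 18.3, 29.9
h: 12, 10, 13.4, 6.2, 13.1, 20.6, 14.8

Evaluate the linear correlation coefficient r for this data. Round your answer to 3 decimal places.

-0.682

n = 7, Σg = 187.2, Σh = 90.1, Σg² = 5131.46, Σh² = 1277.01, Σgh = 2326.87
nΣgh − ΣgΣh = 16288.09 − 16866.72 = -578.63
nΣg² − (Σg)² = 35920.22 − 35043.84 = 876.38; nΣh² − (Σh)² = 8939.07 − 8118.01 = 821.06
r = -578.63 / √(876.38 × 821.06) = -578.63 / 848.2692 ≈ -0.682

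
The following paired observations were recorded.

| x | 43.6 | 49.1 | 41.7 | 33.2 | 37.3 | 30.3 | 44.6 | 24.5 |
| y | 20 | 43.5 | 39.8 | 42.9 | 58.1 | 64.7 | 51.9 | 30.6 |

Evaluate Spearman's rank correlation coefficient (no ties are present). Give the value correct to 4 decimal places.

Rank x: 6, 8, 5, 3, 4, 2, 7, 1
Rank y: 1, 5, 3, 4, 7, 8, 6, 2
d = rank(x) − rank(y): 5, 3, 2, -1, -3, -6, 1, -1; Σd² = 86
ρ = 1 − 6Σd² / [n(n²−1)] = 1 − 6×86 / (8×63) = 1 − 516/504 ≈ -0.0238

-0.0238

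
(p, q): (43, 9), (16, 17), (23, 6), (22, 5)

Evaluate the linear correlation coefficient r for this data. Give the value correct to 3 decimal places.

-0.287

n = 4, Σp = 104, Σq = 37, Σp² = 3118, Σq² = 431, Σpq = 907
nΣpq − ΣpΣq = 3628 − 3848 = -220
nΣp² − (Σp)² = 12472 − 10816 = 1656; nΣq² − (Σq)² = 1724 − 1369 = 355
r = -220 / √(1656 × 355) = -220 / 766.7333 ≈ -0.287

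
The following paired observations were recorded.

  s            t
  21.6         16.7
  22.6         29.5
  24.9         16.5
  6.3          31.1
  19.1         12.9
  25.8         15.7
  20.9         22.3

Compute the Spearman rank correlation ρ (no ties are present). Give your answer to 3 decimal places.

-0.357

Rank s: 4, 5, 6, 1, 2, 7, 3
Rank t: 4, 6, 3, 7, 1, 2, 5
d = rank(s) − rank(t): 0, -1, 3, -6, 1, 5, -2; Σd² = 76
ρ = 1 − 6Σd² / [n(n²−1)] = 1 − 6×76 / (7×48) = 1 − 456/336 ≈ -0.357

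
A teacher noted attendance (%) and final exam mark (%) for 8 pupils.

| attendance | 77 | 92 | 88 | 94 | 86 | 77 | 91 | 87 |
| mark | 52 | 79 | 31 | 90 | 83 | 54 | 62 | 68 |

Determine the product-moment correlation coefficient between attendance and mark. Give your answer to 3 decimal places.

0.483

n = 8, Σx = 692, Σy = 519, Σx² = 60148, Σy² = 36279, Σxy = 45314
nΣxy − ΣxΣy = 362512 − 359148 = 3364
nΣx² − (Σx)² = 481184 − 478864 = 2320; nΣy² − (Σy)² = 290232 − 269361 = 20871
r = 3364 / √(2320 × 20871) = 3364 / 6958.4998 ≈ 0.483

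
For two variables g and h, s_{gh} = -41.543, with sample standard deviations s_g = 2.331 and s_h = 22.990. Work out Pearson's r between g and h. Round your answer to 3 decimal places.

r = Cov(g,h) / (s_g · s_h) = -41.543 / (2.331 × 22.990)
  = -41.543 / 53.5897 ≈ -0.775

-0.775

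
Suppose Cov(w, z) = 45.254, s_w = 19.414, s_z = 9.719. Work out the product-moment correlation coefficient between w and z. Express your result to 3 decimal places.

0.240

r = Cov(w,z) / (s_w · s_z) = 45.254 / (19.414 × 9.719)
  = 45.254 / 188.6847 ≈ 0.240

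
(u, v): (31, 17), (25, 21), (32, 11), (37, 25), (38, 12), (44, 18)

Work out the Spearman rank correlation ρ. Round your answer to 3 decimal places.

-0.086

Rank u: 2, 1, 3, 4, 5, 6
Rank v: 3, 5, 1, 6, 2, 4
d = rank(u) − rank(v): -1, -4, 2, -2, 3, 2; Σd² = 38
ρ = 1 − 6Σd² / [n(n²−1)] = 1 − 6×38 / (6×35) = 1 − 228/210 ≈ -0.086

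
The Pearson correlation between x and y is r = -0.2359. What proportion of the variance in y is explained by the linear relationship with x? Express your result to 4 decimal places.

0.0556

r² = (-0.2359)² = 0.0556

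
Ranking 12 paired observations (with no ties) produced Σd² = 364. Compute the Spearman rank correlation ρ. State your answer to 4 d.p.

ρ = 1 − 6Σd² / [n(n²−1)] = 1 − 6×364 / (12×143)
  = 1 − 2184/1716 = 1 − 1.27273 ≈ -0.2727

-0.2727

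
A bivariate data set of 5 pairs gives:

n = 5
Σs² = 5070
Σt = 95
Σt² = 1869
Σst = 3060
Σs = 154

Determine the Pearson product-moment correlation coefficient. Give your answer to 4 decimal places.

r = (nΣst − ΣsΣt) / √[(nΣs² − (Σs)²)(nΣt² − (Σt)²)]
Numerator: 5×3060 − 154×95 = 670
Denominator: √[(25350 − 23716)(9345 − 9025)] = √[1634 × 320] = 723.1044
r = 670 / 723.1044 ≈ 0.9266

0.9266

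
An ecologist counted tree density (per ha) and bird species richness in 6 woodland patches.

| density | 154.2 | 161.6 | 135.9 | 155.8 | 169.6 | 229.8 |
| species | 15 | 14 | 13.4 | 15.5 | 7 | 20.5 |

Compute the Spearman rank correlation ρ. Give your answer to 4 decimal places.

Rank density: 2, 4, 1, 3, 5, 6
Rank species: 4, 3, 2, 5, 1, 6
d = rank(density) − rank(species): -2, 1, -1, -2, 4, 0; Σd² = 26
ρ = 1 − 6Σd² / [n(n²−1)] = 1 − 6×26 / (6×35) = 1 − 156/210 ≈ 0.2571

0.2571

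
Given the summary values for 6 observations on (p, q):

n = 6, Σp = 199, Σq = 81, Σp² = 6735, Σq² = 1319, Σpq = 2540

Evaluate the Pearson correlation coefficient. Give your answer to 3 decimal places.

r = (nΣpq − ΣpΣq) / √[(nΣp² − (Σp)²)(nΣq² − (Σq)²)]
Numerator: 6×2540 − 199×81 = -879
Denominator: √[(40410 − 39601)(7914 − 6561)] = √[809 × 1353] = 1046.2203
r = -879 / 1046.2203 ≈ -0.840

-0.840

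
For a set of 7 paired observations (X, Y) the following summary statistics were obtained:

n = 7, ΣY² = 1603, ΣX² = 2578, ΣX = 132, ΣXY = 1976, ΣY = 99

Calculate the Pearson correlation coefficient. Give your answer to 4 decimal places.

r = (nΣXY − ΣXΣY) / √[(nΣX² − (ΣX)²)(nΣY² − (ΣY)²)]
Numerator: 7×1976 − 132×99 = 764
Denominator: √[(18046 − 17424)(11221 − 9801)] = √[622 × 1420] = 939.8085
r = 764 / 939.8085 ≈ 0.8129

0.8129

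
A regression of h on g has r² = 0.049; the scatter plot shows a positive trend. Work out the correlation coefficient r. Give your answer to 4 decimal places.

|r| = √0.049 = 0.2214
The association is positive, so r = 0.2214.

0.2214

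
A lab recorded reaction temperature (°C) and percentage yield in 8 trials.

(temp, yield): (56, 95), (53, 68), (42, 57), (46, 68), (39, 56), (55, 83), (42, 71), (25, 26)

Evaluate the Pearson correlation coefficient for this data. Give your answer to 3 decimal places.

n = 8, Σx = 358, Σy = 524, Σx² = 16760, Σy² = 37264, Σxy = 24827
nΣxy − ΣxΣy = 198616 − 187592 = 11024
nΣx² − (Σx)² = 134080 − 128164 = 5916; nΣy² − (Σy)² = 298112 − 274576 = 23536
r = 11024 / √(5916 × 23536) = 11024 / 11799.9566 ≈ 0.934

0.934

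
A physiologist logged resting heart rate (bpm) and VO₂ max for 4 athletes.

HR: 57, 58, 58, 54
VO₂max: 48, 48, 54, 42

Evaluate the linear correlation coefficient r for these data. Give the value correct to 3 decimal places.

n = 4, Σx = 227, Σy = 192, Σx² = 12893, Σy² = 9288, Σxy = 10920
nΣxy − ΣxΣy = 43680 − 43584 = 96
nΣx² − (Σx)² = 51572 − 51529 = 43; nΣy² − (Σy)² = 37152 − 36864 = 288
r = 96 / √(43 × 288) = 96 / 111.2834 ≈ 0.863

0.863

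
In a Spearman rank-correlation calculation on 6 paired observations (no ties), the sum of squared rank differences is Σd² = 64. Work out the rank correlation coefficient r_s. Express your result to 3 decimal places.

-0.829

ρ = 1 − 6Σd² / [n(n²−1)] = 1 − 6×64 / (6×35)
  = 1 − 384/210 = 1 − 1.8286 ≈ -0.829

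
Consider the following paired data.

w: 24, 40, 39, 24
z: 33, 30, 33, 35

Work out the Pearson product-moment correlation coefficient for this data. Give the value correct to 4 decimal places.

n = 4, Σw = 127, Σz = 131, Σw² = 4273, Σz² = 4303, Σwz = 4119
nΣwz − ΣwΣz = 16476 − 16637 = -161
nΣw² − (Σw)² = 17092 − 16129 = 963; nΣz² − (Σz)² = 17212 − 17161 = 51
r = -161 / √(963 × 51) = -161 / 221.6145 ≈ -0.7265

-0.7265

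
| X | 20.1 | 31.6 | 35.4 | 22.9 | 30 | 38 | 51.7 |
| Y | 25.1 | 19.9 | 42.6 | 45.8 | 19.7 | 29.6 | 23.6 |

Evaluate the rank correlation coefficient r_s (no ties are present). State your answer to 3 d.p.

-0.071

Rank X: 1, 4, 5, 2, 3, 6, 7
Rank Y: 4, 2, 6, 7, 1, 5, 3
d = rank(X) − rank(Y): -3, 2, -1, -5, 2, 1, 4; Σd² = 60
ρ = 1 − 6Σd² / [n(n²−1)] = 1 − 6×60 / (7×48) = 1 − 360/336 ≈ -0.071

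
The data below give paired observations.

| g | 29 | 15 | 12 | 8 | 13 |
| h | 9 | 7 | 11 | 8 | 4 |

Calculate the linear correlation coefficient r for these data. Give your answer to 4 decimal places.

0.1614

n = 5, Σg = 77, Σh = 39, Σg² = 1443, Σh² = 331, Σgh = 614
nΣgh − ΣgΣh = 3070 − 3003 = 67
nΣg² − (Σg)² = 7215 − 5929 = 1286; nΣh² − (Σh)² = 1655 − 1521 = 134
r = 67 / √(1286 × 134) = 67 / 415.1193 ≈ 0.1614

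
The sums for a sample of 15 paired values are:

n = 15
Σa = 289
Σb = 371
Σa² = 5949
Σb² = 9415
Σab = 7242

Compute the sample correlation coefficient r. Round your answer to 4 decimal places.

r = (nΣab − ΣaΣb) / √[(nΣa² − (Σa)²)(nΣb² − (Σb)²)]
Numerator: 15×7242 − 289×371 = 1411
Denominator: √[(89235 − 83521)(141225 − 137641)] = √[5714 × 3584] = 4525.3703
r = 1411 / 4525.3703 ≈ 0.3118

0.3118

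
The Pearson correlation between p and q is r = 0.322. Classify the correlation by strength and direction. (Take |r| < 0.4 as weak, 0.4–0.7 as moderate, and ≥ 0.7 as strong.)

weak positive

r = 0.322 > 0 so the relationship is positive.
|r| = 0.322, which falls in the weak range.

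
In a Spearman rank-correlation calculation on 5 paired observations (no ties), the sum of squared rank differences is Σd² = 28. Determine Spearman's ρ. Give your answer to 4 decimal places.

-0.4000

ρ = 1 − 6Σd² / [n(n²−1)] = 1 − 6×28 / (5×24)
  = 1 − 168/120 = 1 − 1.40000 ≈ -0.4000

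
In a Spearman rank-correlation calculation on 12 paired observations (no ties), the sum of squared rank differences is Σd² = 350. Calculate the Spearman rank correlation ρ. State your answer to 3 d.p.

ρ = 1 − 6Σd² / [n(n²−1)] = 1 − 6×350 / (12×143)
  = 1 − 2100/1716 = 1 − 1.2238 ≈ -0.224

-0.224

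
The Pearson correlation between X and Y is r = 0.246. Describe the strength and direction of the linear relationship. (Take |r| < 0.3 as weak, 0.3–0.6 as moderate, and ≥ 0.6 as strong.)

r = 0.246 > 0 so the relationship is positive.
|r| = 0.246, which falls in the weak range.

weak positive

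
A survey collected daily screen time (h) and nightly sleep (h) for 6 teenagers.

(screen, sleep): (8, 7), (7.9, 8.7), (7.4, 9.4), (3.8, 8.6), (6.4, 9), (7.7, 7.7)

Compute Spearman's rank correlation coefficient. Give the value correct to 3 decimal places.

Rank screen: 6, 5, 3, 1, 2, 4
Rank sleep: 1, 4, 6, 3, 5, 2
d = rank(screen) − rank(sleep): 5, 1, -3, -2, -3, 2; Σd² = 52
ρ = 1 − 6Σd² / [n(n²−1)] = 1 − 6×52 / (6×35) = 1 − 312/210 ≈ -0.486

-0.486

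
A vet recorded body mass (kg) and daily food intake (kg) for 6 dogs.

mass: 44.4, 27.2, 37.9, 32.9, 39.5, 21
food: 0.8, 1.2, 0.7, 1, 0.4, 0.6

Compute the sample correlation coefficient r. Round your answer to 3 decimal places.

n = 6, Σx = 202.9, Σy = 4.7, Σx² = 7231.27, Σy² = 4.09, Σxy = 155.99
nΣxy − ΣxΣy = 935.94 − 953.63 = -17.69
nΣx² − (Σx)² = 43387.62 − 41168.41 = 2219.21; nΣy² − (Σy)² = 24.54 − 22.09 = 2.45
r = -17.69 / √(2219.21 × 2.45) = -17.69 / 73.7365 ≈ -0.240

-0.240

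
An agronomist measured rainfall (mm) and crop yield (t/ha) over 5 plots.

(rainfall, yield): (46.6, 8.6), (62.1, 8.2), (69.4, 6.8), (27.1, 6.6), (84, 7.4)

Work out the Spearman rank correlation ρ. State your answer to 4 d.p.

0.1000

Rank rainfall: 2, 3, 4, 1, 5
Rank yield: 5, 4, 2, 1, 3
d = rank(rainfall) − rank(yield): -3, -1, 2, 0, 2; Σd² = 18
ρ = 1 − 6Σd² / [n(n²−1)] = 1 − 6×18 / (5×24) = 1 − 108/120 ≈ 0.1000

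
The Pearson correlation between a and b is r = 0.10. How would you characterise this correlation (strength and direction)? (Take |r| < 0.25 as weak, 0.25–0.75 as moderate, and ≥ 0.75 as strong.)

weak positive

r = 0.10 > 0 so the relationship is positive.
|r| = 0.10, which falls in the weak range.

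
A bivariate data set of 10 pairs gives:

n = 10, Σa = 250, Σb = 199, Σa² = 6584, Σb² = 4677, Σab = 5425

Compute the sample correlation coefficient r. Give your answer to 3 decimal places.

r = (nΣab − ΣaΣb) / √[(nΣa² − (Σa)²)(nΣb² − (Σb)²)]
Numerator: 10×5425 − 250×199 = 4500
Denominator: √[(65840 − 62500)(46770 − 39601)] = √[3340 × 7169] = 4893.3077
r = 4500 / 4893.3077 ≈ 0.920

0.920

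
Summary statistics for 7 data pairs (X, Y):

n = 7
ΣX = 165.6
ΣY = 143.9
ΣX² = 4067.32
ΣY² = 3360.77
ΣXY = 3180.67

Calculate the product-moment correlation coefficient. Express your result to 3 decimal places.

r = (nΣXY − ΣXΣY) / √[(nΣX² − (ΣX)²)(nΣY² − (ΣY)²)]
Numerator: 7×3180.67 − 165.6×143.9 = -1565.15
Denominator: √[(28471.24 − 27423.36)(23525.39 − 20707.21)] = √[1047.88 × 2818.18] = 1718.4628
r = -1565.15 / 1718.4628 ≈ -0.911

-0.911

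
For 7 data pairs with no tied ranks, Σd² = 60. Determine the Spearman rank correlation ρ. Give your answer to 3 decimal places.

ρ = 1 − 6Σd² / [n(n²−1)] = 1 − 6×60 / (7×48)
  = 1 − 360/336 = 1 − 1.0714 ≈ -0.071

-0.071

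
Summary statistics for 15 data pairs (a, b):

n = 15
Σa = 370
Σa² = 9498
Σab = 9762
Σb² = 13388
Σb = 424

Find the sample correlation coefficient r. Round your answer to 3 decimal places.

r = (nΣab − ΣaΣb) / √[(nΣa² − (Σa)²)(nΣb² − (Σb)²)]
Numerator: 15×9762 − 370×424 = -10450
Denominator: √[(142470 − 136900)(200820 − 179776)] = √[5570 × 21044] = 10826.5913
r = -10450 / 10826.5913 ≈ -0.965

-0.965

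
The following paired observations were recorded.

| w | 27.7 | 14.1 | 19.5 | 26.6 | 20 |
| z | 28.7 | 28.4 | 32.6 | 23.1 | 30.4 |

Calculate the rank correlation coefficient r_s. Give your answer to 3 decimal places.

Rank w: 5, 1, 2, 4, 3
Rank z: 3, 2, 5, 1, 4
d = rank(w) − rank(z): 2, -1, -3, 3, -1; Σd² = 24
ρ = 1 − 6Σd² / [n(n²−1)] = 1 − 6×24 / (5×24) = 1 − 144/120 ≈ -0.200

-0.200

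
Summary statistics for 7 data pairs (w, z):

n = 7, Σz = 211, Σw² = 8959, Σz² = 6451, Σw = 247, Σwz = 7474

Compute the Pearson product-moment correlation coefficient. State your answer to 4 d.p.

0.1931

r = (nΣwz − ΣwΣz) / √[(nΣw² − (Σw)²)(nΣz² − (Σz)²)]
Numerator: 7×7474 − 247×211 = 201
Denominator: √[(62713 − 61009)(45157 − 44521)] = √[1704 × 636] = 1041.0303
r = 201 / 1041.0303 ≈ 0.1931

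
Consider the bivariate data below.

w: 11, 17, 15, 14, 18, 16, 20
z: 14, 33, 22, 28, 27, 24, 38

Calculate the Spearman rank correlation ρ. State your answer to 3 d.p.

0.714

Rank w: 1, 5, 3, 2, 6, 4, 7
Rank z: 1, 6, 2, 5, 4, 3, 7
d = rank(w) − rank(z): 0, -1, 1, -3, 2, 1, 0; Σd² = 16
ρ = 1 − 6Σd² / [n(n²−1)] = 1 − 6×16 / (7×48) = 1 − 96/336 ≈ 0.714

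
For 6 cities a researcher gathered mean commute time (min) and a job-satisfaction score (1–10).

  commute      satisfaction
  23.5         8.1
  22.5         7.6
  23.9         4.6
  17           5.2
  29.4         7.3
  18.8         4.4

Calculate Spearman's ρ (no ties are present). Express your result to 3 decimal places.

0.257

Rank commute: 4, 3, 5, 1, 6, 2
Rank satisfaction: 6, 5, 2, 3, 4, 1
d = rank(commute) − rank(satisfaction): -2, -2, 3, -2, 2, 1; Σd² = 26
ρ = 1 − 6Σd² / [n(n²−1)] = 1 − 6×26 / (6×35) = 1 − 156/210 ≈ 0.257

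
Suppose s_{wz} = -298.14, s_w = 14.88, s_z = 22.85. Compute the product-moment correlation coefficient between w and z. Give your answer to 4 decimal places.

r = Cov(w,z) / (s_w · s_z) = -298.14 / (14.88 × 22.85)
  = -298.14 / 340.0080 ≈ -0.8769

-0.8769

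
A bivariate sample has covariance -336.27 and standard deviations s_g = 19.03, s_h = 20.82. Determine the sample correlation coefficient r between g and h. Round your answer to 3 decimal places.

-0.849

r = Cov(g,h) / (s_g · s_h) = -336.27 / (19.03 × 20.82)
  = -336.27 / 396.2046 ≈ -0.849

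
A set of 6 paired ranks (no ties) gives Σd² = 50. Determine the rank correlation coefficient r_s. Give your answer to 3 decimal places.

ρ = 1 − 6Σd² / [n(n²−1)] = 1 − 6×50 / (6×35)
  = 1 − 300/210 = 1 − 1.4286 ≈ -0.429

-0.429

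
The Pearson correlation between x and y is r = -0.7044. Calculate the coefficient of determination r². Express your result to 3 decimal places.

r² = (-0.7044)² = 0.496

0.496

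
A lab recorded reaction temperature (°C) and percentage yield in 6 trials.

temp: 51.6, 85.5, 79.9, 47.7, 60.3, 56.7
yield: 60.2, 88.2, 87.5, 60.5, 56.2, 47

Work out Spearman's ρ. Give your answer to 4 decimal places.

0.4857

Rank temp: 2, 6, 5, 1, 4, 3
Rank yield: 3, 6, 5, 4, 2, 1
d = rank(temp) − rank(yield): -1, 0, 0, -3, 2, 2; Σd² = 18
ρ = 1 − 6Σd² / [n(n²−1)] = 1 − 6×18 / (6×35) = 1 − 108/210 ≈ 0.4857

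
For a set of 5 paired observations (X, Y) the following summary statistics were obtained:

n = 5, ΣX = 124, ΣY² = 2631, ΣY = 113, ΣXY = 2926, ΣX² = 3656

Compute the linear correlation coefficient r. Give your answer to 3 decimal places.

0.584

r = (nΣXY − ΣXΣY) / √[(nΣX² − (ΣX)²)(nΣY² − (ΣY)²)]
Numerator: 5×2926 − 124×113 = 618
Denominator: √[(18280 − 15376)(13155 − 12769)] = √[2904 × 386] = 1058.7464
r = 618 / 1058.7464 ≈ 0.584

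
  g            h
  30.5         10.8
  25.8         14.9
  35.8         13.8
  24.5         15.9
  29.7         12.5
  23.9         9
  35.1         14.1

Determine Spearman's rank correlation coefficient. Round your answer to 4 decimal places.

0.0357

Rank g: 5, 3, 7, 2, 4, 1, 6
Rank h: 2, 6, 4, 7, 3, 1, 5
d = rank(g) − rank(h): 3, -3, 3, -5, 1, 0, 1; Σd² = 54
ρ = 1 − 6Σd² / [n(n²−1)] = 1 − 6×54 / (7×48) = 1 − 324/336 ≈ 0.0357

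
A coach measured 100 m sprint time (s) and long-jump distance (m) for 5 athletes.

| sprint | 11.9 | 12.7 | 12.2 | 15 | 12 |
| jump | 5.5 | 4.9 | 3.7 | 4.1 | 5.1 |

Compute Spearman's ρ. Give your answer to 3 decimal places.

Rank sprint: 1, 4, 3, 5, 2
Rank jump: 5, 3, 1, 2, 4
d = rank(sprint) − rank(jump): -4, 1, 2, 3, -2; Σd² = 34
ρ = 1 − 6Σd² / [n(n²−1)] = 1 − 6×34 / (5×24) = 1 − 204/120 ≈ -0.700

-0.700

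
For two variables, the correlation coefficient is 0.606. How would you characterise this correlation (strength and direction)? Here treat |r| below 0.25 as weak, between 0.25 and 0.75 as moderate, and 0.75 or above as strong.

r = 0.606 > 0 so the relationship is positive.
|r| = 0.606, which falls in the moderate range.

moderate positive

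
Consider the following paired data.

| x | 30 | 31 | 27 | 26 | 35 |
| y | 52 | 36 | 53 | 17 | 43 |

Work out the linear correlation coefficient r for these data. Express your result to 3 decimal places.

0.306

n = 5, Σx = 149, Σy = 201, Σx² = 4491, Σy² = 8947, Σxy = 6054
nΣxy − ΣxΣy = 30270 − 29949 = 321
nΣx² − (Σx)² = 22455 − 22201 = 254; nΣy² − (Σy)² = 44735 − 40401 = 4334
r = 321 / √(254 × 4334) = 321 / 1049.2073 ≈ 0.306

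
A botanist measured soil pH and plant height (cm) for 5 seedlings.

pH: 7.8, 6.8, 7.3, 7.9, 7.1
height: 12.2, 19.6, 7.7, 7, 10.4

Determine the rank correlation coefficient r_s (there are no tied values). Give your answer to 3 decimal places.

Rank pH: 4, 1, 3, 5, 2
Rank height: 4, 5, 2, 1, 3
d = rank(pH) − rank(height): 0, -4, 1, 4, -1; Σd² = 34
ρ = 1 − 6Σd² / [n(n²−1)] = 1 − 6×34 / (5×24) = 1 − 204/120 ≈ -0.700

-0.700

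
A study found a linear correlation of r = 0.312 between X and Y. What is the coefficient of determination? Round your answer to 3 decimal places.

0.097

r² = (0.312)² = 0.097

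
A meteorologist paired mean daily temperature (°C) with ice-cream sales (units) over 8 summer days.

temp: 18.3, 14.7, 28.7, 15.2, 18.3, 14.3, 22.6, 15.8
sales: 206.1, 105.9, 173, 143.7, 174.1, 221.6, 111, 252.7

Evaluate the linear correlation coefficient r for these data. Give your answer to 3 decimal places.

-0.182

n = 8, Σx = 147.9, Σy = 1388.1, Σx² = 2905.49, Σy² = 259866.37, Σxy = 25333.87
nΣxy − ΣxΣy = 202670.96 − 205299.99 = -2629.03
nΣx² − (Σx)² = 23243.92 − 21874.41 = 1369.51; nΣy² − (Σy)² = 2078930.96 − 1926821.61 = 152109.35
r = -2629.03 / √(1369.51 × 152109.35) = -2629.03 / 14433.1312 ≈ -0.182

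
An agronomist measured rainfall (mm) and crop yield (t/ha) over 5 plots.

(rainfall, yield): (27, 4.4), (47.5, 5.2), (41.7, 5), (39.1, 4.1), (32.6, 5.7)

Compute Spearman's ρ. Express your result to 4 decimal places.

Rank rainfall: 1, 5, 4, 3, 2
Rank yield: 2, 4, 3, 1, 5
d = rank(rainfall) − rank(yield): -1, 1, 1, 2, -3; Σd² = 16
ρ = 1 − 6Σd² / [n(n²−1)] = 1 − 6×16 / (5×24) = 1 − 96/120 ≈ 0.2000

0.2000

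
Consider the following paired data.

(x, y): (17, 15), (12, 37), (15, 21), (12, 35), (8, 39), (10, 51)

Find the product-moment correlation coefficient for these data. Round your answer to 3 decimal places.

n = 6, Σx = 74, Σy = 198, Σx² = 966, Σy² = 7382, Σxy = 2256
nΣxy − ΣxΣy = 13536 − 14652 = -1116
nΣx² − (Σx)² = 5796 − 5476 = 320; nΣy² − (Σy)² = 44292 − 39204 = 5088
r = -1116 / √(320 × 5088) = -1116 / 1275.9937 ≈ -0.875

-0.875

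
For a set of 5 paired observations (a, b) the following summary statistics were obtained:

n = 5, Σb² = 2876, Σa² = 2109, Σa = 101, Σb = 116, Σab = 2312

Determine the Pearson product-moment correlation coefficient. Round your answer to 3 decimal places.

r = (nΣab − ΣaΣb) / √[(nΣa² − (Σa)²)(nΣb² − (Σb)²)]
Numerator: 5×2312 − 101×116 = -156
Denominator: √[(10545 − 10201)(14380 − 13456)] = √[344 × 924] = 563.7872
r = -156 / 563.7872 ≈ -0.277

-0.277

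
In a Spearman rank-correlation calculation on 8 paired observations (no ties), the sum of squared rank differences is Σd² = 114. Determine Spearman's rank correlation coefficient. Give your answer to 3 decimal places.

ρ = 1 − 6Σd² / [n(n²−1)] = 1 − 6×114 / (8×63)
  = 1 − 684/504 = 1 − 1.3571 ≈ -0.357

-0.357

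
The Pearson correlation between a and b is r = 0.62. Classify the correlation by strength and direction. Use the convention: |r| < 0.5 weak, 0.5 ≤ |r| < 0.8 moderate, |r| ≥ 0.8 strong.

moderate positive

r = 0.62 > 0 so the relationship is positive.
|r| = 0.62, which falls in the moderate range.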